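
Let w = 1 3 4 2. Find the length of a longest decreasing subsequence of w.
2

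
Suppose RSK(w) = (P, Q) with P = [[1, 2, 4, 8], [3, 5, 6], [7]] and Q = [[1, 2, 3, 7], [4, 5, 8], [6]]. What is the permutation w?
Reverse RSK: for i = n, n-1, ..., 1, locate i in Q, remove the corresponding corner cell from P, and reverse-bump its entry up through P; the value ejected from row 1 is w(i).

So w = 3 5 7 1 6 2 8 4.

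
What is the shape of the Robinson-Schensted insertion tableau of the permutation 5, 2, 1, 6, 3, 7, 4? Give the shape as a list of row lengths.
[3, 3, 1]

RSK row insertion gives P = [[1, 3, 4], [2, 6, 7], [5]], which has shape [3, 3, 1].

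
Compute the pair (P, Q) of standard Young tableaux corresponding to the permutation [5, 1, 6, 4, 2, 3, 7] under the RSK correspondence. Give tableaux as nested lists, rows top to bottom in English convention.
P = [[1, 2, 3, 7], [4, 6], [5]], Q = [[1, 3, 6, 7], [2, 4], [5]]

Insert each entry of the permutation into P by Schensted row insertion, recording in Q the position of each new cell.

Insert 5: appended to row 1. P = [[5]].
Insert 1: 1 bumps 5 from row 1; 5 starts row 2. P = [[1], [5]].
Insert 6: appended to row 1. P = [[1, 6], [5]].
Insert 4: 4 bumps 6 from row 1; 6 appends to row 2. P = [[1, 4], [5, 6]].
Insert 2: 2 bumps 4 from row 1; 4 bumps 5 from row 2; 5 starts row 3. P = [[1, 2], [4, 6], [5]].
Insert 3: appended to row 1. P = [[1, 2, 3], [4, 6], [5]].
Insert 7: appended to row 1. P = [[1, 2, 3, 7], [4, 6], [5]].

So P = [[1, 2, 3, 7], [4, 6], [5]], Q = [[1, 3, 6, 7], [2, 4], [5]].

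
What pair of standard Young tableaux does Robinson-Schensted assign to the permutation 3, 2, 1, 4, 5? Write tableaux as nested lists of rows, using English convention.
Insert each entry of the permutation into P by Schensted row insertion, recording in Q the position of each new cell.

Insert 3: appended to row 1. P = [[3]].
Insert 2: 2 bumps 3 from row 1; 3 starts row 2. P = [[2], [3]].
Insert 1: 1 bumps 2 from row 1; 2 bumps 3 from row 2; 3 starts row 3. P = [[1], [2], [3]].
Insert 4: appended to row 1. P = [[1, 4], [2], [3]].
Insert 5: appended to row 1. P = [[1, 4, 5], [2], [3]].

So P = [[1, 4, 5], [2], [3]], Q = [[1, 4, 5], [2], [3]].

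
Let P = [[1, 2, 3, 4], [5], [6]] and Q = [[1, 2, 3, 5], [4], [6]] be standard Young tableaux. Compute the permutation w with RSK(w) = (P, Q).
Reverse RSK: for i = n, n-1, ..., 1, locate i in Q, remove the corresponding corner cell from P, and reverse-bump its entry up through P; the value ejected from row 1 is w(i).

So w = 1 2 6 3 5 4.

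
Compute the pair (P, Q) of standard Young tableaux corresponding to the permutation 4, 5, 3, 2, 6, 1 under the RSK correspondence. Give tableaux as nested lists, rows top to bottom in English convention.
Insert each entry of the permutation into P by Schensted row insertion, recording in Q the position of each new cell.

Insert 4: appended to row 1. P = [[4]].
Insert 5: appended to row 1. P = [[4, 5]].
Insert 3: 3 bumps 4 from row 1; 4 starts row 2. P = [[3, 5], [4]].
Insert 2: 2 bumps 3 from row 1; 3 bumps 4 from row 2; 4 starts row 3. P = [[2, 5], [3], [4]].
Insert 6: appended to row 1. P = [[2, 5, 6], [3], [4]].
Insert 1: 1 bumps 2 from row 1; 2 bumps 3 from row 2; 3 bumps 4 from row 3; 4 starts row 4. P = [[1, 5, 6], [2], [3], [4]].

So P = [[1, 5, 6], [2], [3], [4]], Q = [[1, 2, 5], [3], [4], [6]].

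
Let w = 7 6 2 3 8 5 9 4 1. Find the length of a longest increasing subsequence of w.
4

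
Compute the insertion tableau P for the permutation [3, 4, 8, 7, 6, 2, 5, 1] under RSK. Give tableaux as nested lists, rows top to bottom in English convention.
After inserting 3: P = [[3]].
After inserting 4: P = [[3, 4]].
After inserting 8: P = [[3, 4, 8]].
After inserting 7: P = [[3, 4, 7], [8]].
After inserting 6: P = [[3, 4, 6], [7], [8]].
After inserting 2: P = [[2, 4, 6], [3], [7], [8]].
After inserting 5: P = [[2, 4, 5], [3, 6], [7], [8]].
After inserting 1: P = [[1, 4, 5], [2, 6], [3], [7], [8]].

So P = [[1, 4, 5], [2, 6], [3], [7], [8]].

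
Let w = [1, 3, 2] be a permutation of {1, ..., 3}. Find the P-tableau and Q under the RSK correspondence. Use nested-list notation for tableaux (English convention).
Insert each entry of the permutation into P by Schensted row insertion, recording in Q the position of each new cell.

After inserting 1: P = [[1]].
After inserting 3: P = [[1, 3]].
After inserting 2: P = [[1, 2], [3]].

So P = [[1, 2], [3]], Q = [[1, 2], [3]].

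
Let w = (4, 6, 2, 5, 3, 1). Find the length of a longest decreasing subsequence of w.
4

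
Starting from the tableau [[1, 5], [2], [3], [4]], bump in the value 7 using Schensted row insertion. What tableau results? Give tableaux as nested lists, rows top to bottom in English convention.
7 is larger than every entry of row 1, so it is appended to row 1. The new tableau is [[1, 5, 7], [2], [3], [4]].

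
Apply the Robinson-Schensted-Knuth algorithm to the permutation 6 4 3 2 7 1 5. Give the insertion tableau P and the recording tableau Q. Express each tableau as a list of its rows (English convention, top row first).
Insert each entry of the permutation into P by Schensted row insertion, recording in Q the position of each new cell.

Insert 6: appended to row 1. P = [[6]], Q = [[1]].
Insert 4: 4 bumps 6 from row 1; 6 starts row 2. P = [[4], [6]], Q = [[1], [2]].
Insert 3: 3 bumps 4 from row 1; 4 bumps 6 from row 2; 6 starts row 3. P = [[3], [4], [6]], Q = [[1], [2], [3]].
Insert 2: 2 bumps 3 from row 1; 3 bumps 4 from row 2; 4 bumps 6 from row 3; 6 starts row 4. P = [[2], [3], [4], [6]], Q = [[1], [2], [3], [4]].
Insert 7: appended to row 1. P = [[2, 7], [3], [4], [6]], Q = [[1, 5], [2], [3], [4]].
Insert 1: 1 bumps 2 from row 1; 2 bumps 3 from row 2; 3 bumps 4 from row 3; 4 bumps 6 from row 4; 6 starts row 5. P = [[1, 7], [2], [3], [4], [6]], Q = [[1, 5], [2], [3], [4], [6]].
Insert 5: 5 bumps 7 from row 1; 7 appends to row 2. P = [[1, 5], [2, 7], [3], [4], [6]], Q = [[1, 5], [2, 7], [3], [4], [6]].

So P = [[1, 5], [2, 7], [3], [4], [6]], Q = [[1, 5], [2, 7], [3], [4], [6]].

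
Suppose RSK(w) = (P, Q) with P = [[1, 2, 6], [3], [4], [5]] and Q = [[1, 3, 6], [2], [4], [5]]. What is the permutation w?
5 1 4 3 2 6

Reverse the RSK construction: for i from n down to 1, find the cell of Q containing i, remove the entry at that cell from P, and reverse-bump it up through P; the value ejected from row 1 is w(i).

Step i=6: Q has 6 at row 1, column 3; remove that cell from P, ejecting 6. So w(6) = 6. P is now [[1, 2], [3], [4], [5]].
Step i=5: Q has 5 at row 4, column 1; remove 5 from row 4 of P and reverse-bump: 5 enters row 3 and ejects 4; 4 enters row 2 and ejects 3; 3 enters row 1 and ejects 2. So w(5) = 2. P is now [[1, 3], [4], [5]].
Step i=4: Q has 4 at row 3, column 1; remove 5 from row 3 of P and reverse-bump: 5 enters row 2 and ejects 4; 4 enters row 1 and ejects 3. So w(4) = 3. P is now [[1, 4], [5]].
Step i=3: Q has 3 at row 1, column 2; remove that cell from P, ejecting 4. So w(3) = 4. P is now [[1], [5]].
Step i=2: Q has 2 at row 2, column 1; remove 5 from row 2 of P and reverse-bump: 5 enters row 1 and ejects 1. So w(2) = 1. P is now [[5]].
Step i=1: Q has 1 at row 1, column 1; remove that cell from P, ejecting 5. So w(1) = 5. P is now [].

So w = 5 1 4 3 2 6.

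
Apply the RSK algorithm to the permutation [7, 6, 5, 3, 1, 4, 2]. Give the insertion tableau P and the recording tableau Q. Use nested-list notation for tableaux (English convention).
P = [[1, 2], [3, 4], [5], [6], [7]], Q = [[1, 6], [2, 7], [3], [4], [5]]

Insert each entry of the permutation into P by Schensted row insertion, recording in Q the position of each new cell.

Insert 7: appended to row 1. P = [[7]].
Insert 6: 6 bumps 7 from row 1; 7 starts row 2. P = [[6], [7]].
Insert 5: 5 bumps 6 from row 1; 6 bumps 7 from row 2; 7 starts row 3. P = [[5], [6], [7]].
Insert 3: 3 bumps 5 from row 1; 5 bumps 6 from row 2; 6 bumps 7 from row 3; 7 starts row 4. P = [[3], [5], [6], [7]].
Insert 1: 1 bumps 3 from row 1; 3 bumps 5 from row 2; 5 bumps 6 from row 3; 6 bumps 7 from row 4; 7 starts row 5. P = [[1], [3], [5], [6], [7]].
Insert 4: appended to row 1. P = [[1, 4], [3], [5], [6], [7]].
Insert 2: 2 bumps 4 from row 1; 4 appends to row 2. P = [[1, 2], [3, 4], [5], [6], [7]].

So P = [[1, 2], [3, 4], [5], [6], [7]], Q = [[1, 6], [2, 7], [3], [4], [5]].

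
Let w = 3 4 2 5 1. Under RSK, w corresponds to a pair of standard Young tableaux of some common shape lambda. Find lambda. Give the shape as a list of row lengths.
[3, 1, 1]

Row-insert each entry into an empty tableau.

After inserting 3: P = [[3]].
After inserting 4: P = [[3, 4]].
After inserting 2: P = [[2, 4], [3]].
After inserting 5: P = [[2, 4, 5], [3]].
After inserting 1: P = [[1, 4, 5], [2], [3]].

The final insertion tableau P = [[1, 4, 5], [2], [3]] has shape [3, 1, 1].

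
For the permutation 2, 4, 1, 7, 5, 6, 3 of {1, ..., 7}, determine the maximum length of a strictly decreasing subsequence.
3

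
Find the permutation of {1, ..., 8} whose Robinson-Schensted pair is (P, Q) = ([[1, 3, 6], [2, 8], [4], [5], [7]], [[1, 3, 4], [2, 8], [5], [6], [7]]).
7 2 5 8 4 3 1 6

Reverse the RSK construction: for i from n down to 1, find the cell of Q containing i, remove the entry at that cell from P, and reverse-bump it up through P; the value ejected from row 1 is w(i).

Step i=8: Q has 8 at row 2, column 2; remove 8 from row 2 of P and reverse-bump: 8 enters row 1 and ejects 6. So w(8) = 6. P is now [[1, 3, 8], [2], [4], [5], [7]].
Step i=7: Q has 7 at row 5, column 1; remove 7 from row 5 of P and reverse-bump: 7 enters row 4 and ejects 5; 5 enters row 3 and ejects 4; 4 enters row 2 and ejects 2; 2 enters row 1 and ejects 1. So w(7) = 1. P is now [[2, 3, 8], [4], [5], [7]].
Step i=6: Q has 6 at row 4, column 1; remove 7 from row 4 of P and reverse-bump: 7 enters row 3 and ejects 5; 5 enters row 2 and ejects 4; 4 enters row 1 and ejects 3. So w(6) = 3. P is now [[2, 4, 8], [5], [7]].
Step i=5: Q has 5 at row 3, column 1; remove 7 from row 3 of P and reverse-bump: 7 enters row 2 and ejects 5; 5 enters row 1 and ejects 4. So w(5) = 4. P is now [[2, 5, 8], [7]].
Step i=4: Q has 4 at row 1, column 3; remove that cell from P, ejecting 8. So w(4) = 8. P is now [[2, 5], [7]].
Step i=3: Q has 3 at row 1, column 2; remove that cell from P, ejecting 5. So w(3) = 5. P is now [[2], [7]].
Step i=2: Q has 2 at row 2, column 1; remove 7 from row 2 of P and reverse-bump: 7 enters row 1 and ejects 2. So w(2) = 2. P is now [[7]].
Step i=1: Q has 1 at row 1, column 1; remove that cell from P, ejecting 7. So w(1) = 7. P is now [].

So w = 7 2 5 8 4 3 1 6.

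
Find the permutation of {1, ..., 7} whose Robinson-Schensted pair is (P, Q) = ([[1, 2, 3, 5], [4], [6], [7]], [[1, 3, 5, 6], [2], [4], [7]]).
Reverse the RSK construction: for i from n down to 1, find the cell of Q containing i, remove the entry at that cell from P, and reverse-bump it up through P; the value ejected from row 1 is w(i).

Step i=7: Q has 7 at row 4, column 1; remove 7 from row 4 of P and reverse-bump: 7 enters row 3 and ejects 6; 6 enters row 2 and ejects 4; 4 enters row 1 and ejects 3. So w(7) = 3. P is now [[1, 2, 4, 5], [6], [7]].
Step i=6: Q has 6 at row 1, column 4; remove that cell from P, ejecting 5. So w(6) = 5. P is now [[1, 2, 4], [6], [7]].
Step i=5: Q has 5 at row 1, column 3; remove that cell from P, ejecting 4. So w(5) = 4. P is now [[1, 2], [6], [7]].
Step i=4: Q has 4 at row 3, column 1; remove 7 from row 3 of P and reverse-bump: 7 enters row 2 and ejects 6; 6 enters row 1 and ejects 2. So w(4) = 2. P is now [[1, 6], [7]].
Step i=3: Q has 3 at row 1, column 2; remove that cell from P, ejecting 6. So w(3) = 6. P is now [[1], [7]].
Step i=2: Q has 2 at row 2, column 1; remove 7 from row 2 of P and reverse-bump: 7 enters row 1 and ejects 1. So w(2) = 1. P is now [[7]].
Step i=1: Q has 1 at row 1, column 1; remove that cell from P, ejecting 7. So w(1) = 7. P is now [].

So w = 7 1 6 2 4 5 3.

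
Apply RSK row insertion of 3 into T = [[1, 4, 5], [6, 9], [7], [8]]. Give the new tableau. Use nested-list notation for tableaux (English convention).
[[1, 3, 5], [4, 9], [6], [7], [8]]

In row 1, 3 replaces 4 (the leftmost entry greater than 3); 4 is bumped to row 2. In row 2, 4 replaces 6 (the leftmost entry greater than 4); 6 is bumped to row 3. In row 3, 6 replaces 7 (the leftmost entry greater than 6); 7 is bumped to row 4. In row 4, 7 replaces 8 (the leftmost entry greater than 7); 8 is bumped to row 5. 8 starts a new row 5. The new tableau is [[1, 3, 5], [4, 9], [6], [7], [8]].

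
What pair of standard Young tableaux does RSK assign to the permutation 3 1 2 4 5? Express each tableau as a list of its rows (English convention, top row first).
P = [[1, 2, 4, 5], [3]], Q = [[1, 3, 4, 5], [2]]

Insert each entry of the permutation into P by Schensted row insertion, recording in Q the position of each new cell.

Insert 3: appended to row 1. P = [[3]], Q = [[1]].
Insert 1: 1 bumps 3 from row 1; 3 starts row 2. P = [[1], [3]], Q = [[1], [2]].
Insert 2: appended to row 1. P = [[1, 2], [3]], Q = [[1, 3], [2]].
Insert 4: appended to row 1. P = [[1, 2, 4], [3]], Q = [[1, 3, 4], [2]].
Insert 5: appended to row 1. P = [[1, 2, 4, 5], [3]], Q = [[1, 3, 4, 5], [2]].

So P = [[1, 2, 4, 5], [3]], Q = [[1, 3, 4, 5], [2]].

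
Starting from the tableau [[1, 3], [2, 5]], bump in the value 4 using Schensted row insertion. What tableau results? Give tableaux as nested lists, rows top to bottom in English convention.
[[1, 3, 4], [2, 5]]

4 is larger than every entry of row 1, so it is appended to row 1. The new tableau is [[1, 3, 4], [2, 5]].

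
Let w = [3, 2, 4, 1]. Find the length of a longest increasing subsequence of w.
2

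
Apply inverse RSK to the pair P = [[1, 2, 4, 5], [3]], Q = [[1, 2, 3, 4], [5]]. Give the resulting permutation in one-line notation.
Reverse the RSK construction: for i from n down to 1, find the cell of Q containing i, remove the entry at that cell from P, and reverse-bump it up through P; the value ejected from row 1 is w(i).

Step i=5: Q has 5 at row 2, column 1; remove 3 from row 2 of P and reverse-bump: 3 enters row 1 and ejects 2. So w(5) = 2. P is now [[1, 3, 4, 5]].
Step i=4: Q has 4 at row 1, column 4; remove that cell from P, ejecting 5. So w(4) = 5. P is now [[1, 3, 4]].
Step i=3: Q has 3 at row 1, column 3; remove that cell from P, ejecting 4. So w(3) = 4. P is now [[1, 3]].
Step i=2: Q has 2 at row 1, column 2; remove that cell from P, ejecting 3. So w(2) = 3. P is now [[1]].
Step i=1: Q has 1 at row 1, column 1; remove that cell from P, ejecting 1. So w(1) = 1. P is now [].

So w = 1 3 4 5 2.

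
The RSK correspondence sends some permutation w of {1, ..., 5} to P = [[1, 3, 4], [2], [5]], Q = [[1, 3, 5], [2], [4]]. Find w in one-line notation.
5 2 3 1 4

Reverse the RSK construction: for i from n down to 1, find the cell of Q containing i, remove the entry at that cell from P, and reverse-bump it up through P; the value ejected from row 1 is w(i).

Step i=5: Q has 5 at row 1, column 3; remove that cell from P, ejecting 4. So w(5) = 4. P is now [[1, 3], [2], [5]].
Step i=4: Q has 4 at row 3, column 1; remove 5 from row 3 of P and reverse-bump: 5 enters row 2 and ejects 2; 2 enters row 1 and ejects 1. So w(4) = 1. P is now [[2, 3], [5]].
Step i=3: Q has 3 at row 1, column 2; remove that cell from P, ejecting 3. So w(3) = 3. P is now [[2], [5]].
Step i=2: Q has 2 at row 2, column 1; remove 5 from row 2 of P and reverse-bump: 5 enters row 1 and ejects 2. So w(2) = 2. P is now [[5]].
Step i=1: Q has 1 at row 1, column 1; remove that cell from P, ejecting 5. So w(1) = 5. P is now [].

So w = 5 2 3 1 4.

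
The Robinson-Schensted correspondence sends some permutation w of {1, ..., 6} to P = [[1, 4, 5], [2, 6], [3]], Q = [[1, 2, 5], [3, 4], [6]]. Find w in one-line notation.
Reverse the RSK construction: for i from n down to 1, find the cell of Q containing i, remove the entry at that cell from P, and reverse-bump it up through P; the value ejected from row 1 is w(i).

Step i=6: Q has 6 at row 3, column 1; remove 3 from row 3 of P and reverse-bump: 3 enters row 2 and ejects 2; 2 enters row 1 and ejects 1. So w(6) = 1. P is now [[2, 4, 5], [3, 6]].
Step i=5: Q has 5 at row 1, column 3; remove that cell from P, ejecting 5. So w(5) = 5. P is now [[2, 4], [3, 6]].
Step i=4: Q has 4 at row 2, column 2; remove 6 from row 2 of P and reverse-bump: 6 enters row 1 and ejects 4. So w(4) = 4. P is now [[2, 6], [3]].
Step i=3: Q has 3 at row 2, column 1; remove 3 from row 2 of P and reverse-bump: 3 enters row 1 and ejects 2. So w(3) = 2. P is now [[3, 6]].
Step i=2: Q has 2 at row 1, column 2; remove that cell from P, ejecting 6. So w(2) = 6. P is now [[3]].
Step i=1: Q has 1 at row 1, column 1; remove that cell from P, ejecting 3. So w(1) = 3. P is now [].

So w = 3 6 2 4 5 1.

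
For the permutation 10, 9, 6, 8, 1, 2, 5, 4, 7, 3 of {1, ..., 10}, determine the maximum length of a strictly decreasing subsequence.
6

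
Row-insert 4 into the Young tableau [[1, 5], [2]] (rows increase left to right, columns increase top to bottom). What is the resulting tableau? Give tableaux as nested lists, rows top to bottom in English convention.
In row 1, 4 replaces 5 (the leftmost entry greater than 4); 5 is bumped to row 2. 5 is appended to row 2. The new tableau is [[1, 4], [2, 5]].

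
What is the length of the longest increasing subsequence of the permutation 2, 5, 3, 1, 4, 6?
4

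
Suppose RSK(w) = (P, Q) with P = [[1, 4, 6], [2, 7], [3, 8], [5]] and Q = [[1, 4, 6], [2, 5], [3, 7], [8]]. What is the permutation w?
5 3 2 8 4 7 6 1

Reverse RSK: for i = n, n-1, ..., 1, locate i in Q, remove the corresponding corner cell from P, and reverse-bump its entry up through P; the value ejected from row 1 is w(i).

So w = 5 3 2 8 4 7 6 1.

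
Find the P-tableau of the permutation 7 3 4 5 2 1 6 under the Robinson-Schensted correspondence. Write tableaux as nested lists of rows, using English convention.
P = [[1, 4, 5, 6], [2], [3], [7]]

Insert 7: appended to row 1. P = [[7]].
Insert 3: 3 bumps 7 from row 1; 7 starts row 2. P = [[3], [7]].
Insert 4: appended to row 1. P = [[3, 4], [7]].
Insert 5: appended to row 1. P = [[3, 4, 5], [7]].
Insert 2: 2 bumps 3 from row 1; 3 bumps 7 from row 2; 7 starts row 3. P = [[2, 4, 5], [3], [7]].
Insert 1: 1 bumps 2 from row 1; 2 bumps 3 from row 2; 3 bumps 7 from row 3; 7 starts row 4. P = [[1, 4, 5], [2], [3], [7]].
Insert 6: appended to row 1. P = [[1, 4, 5, 6], [2], [3], [7]].

So P = [[1, 4, 5, 6], [2], [3], [7]].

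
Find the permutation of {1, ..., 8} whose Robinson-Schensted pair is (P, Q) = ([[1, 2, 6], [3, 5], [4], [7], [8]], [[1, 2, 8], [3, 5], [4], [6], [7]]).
Reverse the RSK construction: for i from n down to 1, find the cell of Q containing i, remove the entry at that cell from P, and reverse-bump it up through P; the value ejected from row 1 is w(i).

Step i=8: Q has 8 at row 1, column 3; remove that cell from P, ejecting 6. So w(8) = 6. P is now [[1, 2], [3, 5], [4], [7], [8]].
Step i=7: Q has 7 at row 5, column 1; remove 8 from row 5 of P and reverse-bump: 8 enters row 4 and ejects 7; 7 enters row 3 and ejects 4; 4 enters row 2 and ejects 3; 3 enters row 1 and ejects 2. So w(7) = 2. P is now [[1, 3], [4, 5], [7], [8]].
Step i=6: Q has 6 at row 4, column 1; remove 8 from row 4 of P and reverse-bump: 8 enters row 3 and ejects 7; 7 enters row 2 and ejects 5; 5 enters row 1 and ejects 3. So w(6) = 3. P is now [[1, 5], [4, 7], [8]].
Step i=5: Q has 5 at row 2, column 2; remove 7 from row 2 of P and reverse-bump: 7 enters row 1 and ejects 5. So w(5) = 5. P is now [[1, 7], [4], [8]].
Step i=4: Q has 4 at row 3, column 1; remove 8 from row 3 of P and reverse-bump: 8 enters row 2 and ejects 4; 4 enters row 1 and ejects 1. So w(4) = 1. P is now [[4, 7], [8]].
Step i=3: Q has 3 at row 2, column 1; remove 8 from row 2 of P and reverse-bump: 8 enters row 1 and ejects 7. So w(3) = 7. P is now [[4, 8]].
Step i=2: Q has 2 at row 1, column 2; remove that cell from P, ejecting 8. So w(2) = 8. P is now [[4]].
Step i=1: Q has 1 at row 1, column 1; remove that cell from P, ejecting 4. So w(1) = 4. P is now [].

So w = 4 8 7 1 5 3 2 6.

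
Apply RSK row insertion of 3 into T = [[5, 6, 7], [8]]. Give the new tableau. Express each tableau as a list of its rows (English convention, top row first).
[[3, 6, 7], [5], [8]]

In row 1, 3 replaces 5 (the leftmost entry greater than 3); 5 is bumped to row 2. In row 2, 5 replaces 8 (the leftmost entry greater than 5); 8 is bumped to row 3. 8 starts a new row 3. The new tableau is [[3, 6, 7], [5], [8]].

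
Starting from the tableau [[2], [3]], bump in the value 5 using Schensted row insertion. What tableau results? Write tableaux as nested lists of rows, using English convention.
[[2, 5], [3]]

5 is larger than every entry of row 1, so it is appended to row 1. The new tableau is [[2, 5], [3]].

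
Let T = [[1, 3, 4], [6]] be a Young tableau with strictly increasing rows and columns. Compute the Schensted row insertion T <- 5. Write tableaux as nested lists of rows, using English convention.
[[1, 3, 4, 5], [6]]

5 is larger than every entry of row 1, so it is appended to row 1. The new tableau is [[1, 3, 4, 5], [6]].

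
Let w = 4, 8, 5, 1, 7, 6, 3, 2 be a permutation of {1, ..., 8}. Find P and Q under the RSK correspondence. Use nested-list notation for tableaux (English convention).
P = [[1, 2, 6], [3, 5], [4], [7], [8]], Q = [[1, 2, 5], [3, 6], [4], [7], [8]]

Insert each entry of the permutation into P by Schensted row insertion, recording in Q the position of each new cell.

Insert 4: appended to row 1. P = [[4]].
Insert 8: appended to row 1. P = [[4, 8]].
Insert 5: 5 bumps 8 from row 1; 8 starts row 2. P = [[4, 5], [8]].
Insert 1: 1 bumps 4 from row 1; 4 bumps 8 from row 2; 8 starts row 3. P = [[1, 5], [4], [8]].
Insert 7: appended to row 1. P = [[1, 5, 7], [4], [8]].
Insert 6: 6 bumps 7 from row 1; 7 appends to row 2. P = [[1, 5, 6], [4, 7], [8]].
Insert 3: 3 bumps 5 from row 1; 5 bumps 7 from row 2; 7 bumps 8 from row 3; 8 starts row 4. P = [[1, 3, 6], [4, 5], [7], [8]].
Insert 2: 2 bumps 3 from row 1; 3 bumps 4 from row 2; 4 bumps 7 from row 3; 7 bumps 8 from row 4; 8 starts row 5. P = [[1, 2, 6], [3, 5], [4], [7], [8]].

So P = [[1, 2, 6], [3, 5], [4], [7], [8]], Q = [[1, 2, 5], [3, 6], [4], [7], [8]].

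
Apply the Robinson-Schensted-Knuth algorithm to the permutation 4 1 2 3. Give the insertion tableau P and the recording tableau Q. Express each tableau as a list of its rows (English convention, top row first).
P = [[1, 2, 3], [4]], Q = [[1, 3, 4], [2]]

Insert each entry of the permutation into P by Schensted row insertion, recording in Q the position of each new cell.

Insert 4: appended to row 1. P = [[4]], Q = [[1]].
Insert 1: 1 bumps 4 from row 1; 4 starts row 2. P = [[1], [4]], Q = [[1], [2]].
Insert 2: appended to row 1. P = [[1, 2], [4]], Q = [[1, 3], [2]].
Insert 3: appended to row 1. P = [[1, 2, 3], [4]], Q = [[1, 3, 4], [2]].

So P = [[1, 2, 3], [4]], Q = [[1, 3, 4], [2]].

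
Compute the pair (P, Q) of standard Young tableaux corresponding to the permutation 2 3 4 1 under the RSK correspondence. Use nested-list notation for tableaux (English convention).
Insert each entry of the permutation into P by Schensted row insertion, recording in Q the position of each new cell.

Insert 2: appended to row 1. P = [[2]], Q = [[1]].
Insert 3: appended to row 1. P = [[2, 3]], Q = [[1, 2]].
Insert 4: appended to row 1. P = [[2, 3, 4]], Q = [[1, 2, 3]].
Insert 1: 1 bumps 2 from row 1; 2 starts row 2. P = [[1, 3, 4], [2]], Q = [[1, 2, 3], [4]].

So P = [[1, 3, 4], [2]], Q = [[1, 2, 3], [4]].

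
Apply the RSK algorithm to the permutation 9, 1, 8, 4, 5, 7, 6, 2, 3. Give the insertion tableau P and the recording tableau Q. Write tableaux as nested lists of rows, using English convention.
P = [[1, 2, 3, 6], [4, 5], [7], [8], [9]], Q = [[1, 3, 5, 6], [2, 9], [4], [7], [8]]

Insert each entry of the permutation into P by Schensted row insertion, recording in Q the position of each new cell.

Insert 9: appended to row 1. P = [[9]].
Insert 1: 1 bumps 9 from row 1; 9 starts row 2. P = [[1], [9]].
Insert 8: appended to row 1. P = [[1, 8], [9]].
Insert 4: 4 bumps 8 from row 1; 8 bumps 9 from row 2; 9 starts row 3. P = [[1, 4], [8], [9]].
Insert 5: appended to row 1. P = [[1, 4, 5], [8], [9]].
Insert 7: appended to row 1. P = [[1, 4, 5, 7], [8], [9]].
Insert 6: 6 bumps 7 from row 1; 7 bumps 8 from row 2; 8 bumps 9 from row 3; 9 starts row 4. P = [[1, 4, 5, 6], [7], [8], [9]].
Insert 2: 2 bumps 4 from row 1; 4 bumps 7 from row 2; 7 bumps 8 from row 3; 8 bumps 9 from row 4; 9 starts row 5. P = [[1, 2, 5, 6], [4], [7], [8], [9]].
Insert 3: 3 bumps 5 from row 1; 5 appends to row 2. P = [[1, 2, 3, 6], [4, 5], [7], [8], [9]].

So P = [[1, 2, 3, 6], [4, 5], [7], [8], [9]], Q = [[1, 3, 5, 6], [2, 9], [4], [7], [8]].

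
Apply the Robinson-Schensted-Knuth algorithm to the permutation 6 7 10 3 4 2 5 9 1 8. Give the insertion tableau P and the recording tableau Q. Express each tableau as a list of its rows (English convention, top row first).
Insert each entry of the permutation into P by Schensted row insertion, recording in Q the position of each new cell.

Insert 6: appended to row 1. P = [[6]], Q = [[1]].
Insert 7: appended to row 1. P = [[6, 7]], Q = [[1, 2]].
Insert 10: appended to row 1. P = [[6, 7, 10]], Q = [[1, 2, 3]].
Insert 3: 3 bumps 6 from row 1; 6 starts row 2. P = [[3, 7, 10], [6]], Q = [[1, 2, 3], [4]].
Insert 4: 4 bumps 7 from row 1; 7 appends to row 2. P = [[3, 4, 10], [6, 7]], Q = [[1, 2, 3], [4, 5]].
Insert 2: 2 bumps 3 from row 1; 3 bumps 6 from row 2; 6 starts row 3. P = [[2, 4, 10], [3, 7], [6]], Q = [[1, 2, 3], [4, 5], [6]].
Insert 5: 5 bumps 10 from row 1; 10 appends to row 2. P = [[2, 4, 5], [3, 7, 10], [6]], Q = [[1, 2, 3], [4, 5, 7], [6]].
Insert 9: appended to row 1. P = [[2, 4, 5, 9], [3, 7, 10], [6]], Q = [[1, 2, 3, 8], [4, 5, 7], [6]].
Insert 1: 1 bumps 2 from row 1; 2 bumps 3 from row 2; 3 bumps 6 from row 3; 6 starts row 4. P = [[1, 4, 5, 9], [2, 7, 10], [3], [6]], Q = [[1, 2, 3, 8], [4, 5, 7], [6], [9]].
Insert 8: 8 bumps 9 from row 1; 9 bumps 10 from row 2; 10 appends to row 3. P = [[1, 4, 5, 8], [2, 7, 9], [3, 10], [6]], Q = [[1, 2, 3, 8], [4, 5, 7], [6, 10], [9]].

So P = [[1, 4, 5, 8], [2, 7, 9], [3, 10], [6]], Q = [[1, 2, 3, 8], [4, 5, 7], [6, 10], [9]].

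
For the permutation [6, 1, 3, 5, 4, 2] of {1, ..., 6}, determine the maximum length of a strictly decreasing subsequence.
4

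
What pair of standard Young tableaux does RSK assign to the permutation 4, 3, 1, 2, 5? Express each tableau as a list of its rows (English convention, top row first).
P = [[1, 2, 5], [3], [4]], Q = [[1, 4, 5], [2], [3]]

Insert each entry of the permutation into P by Schensted row insertion, recording in Q the position of each new cell.

Insert 4: appended to row 1. P = [[4]], Q = [[1]].
Insert 3: 3 bumps 4 from row 1; 4 starts row 2. P = [[3], [4]], Q = [[1], [2]].
Insert 1: 1 bumps 3 from row 1; 3 bumps 4 from row 2; 4 starts row 3. P = [[1], [3], [4]], Q = [[1], [2], [3]].
Insert 2: appended to row 1. P = [[1, 2], [3], [4]], Q = [[1, 4], [2], [3]].
Insert 5: appended to row 1. P = [[1, 2, 5], [3], [4]], Q = [[1, 4, 5], [2], [3]].

So P = [[1, 2, 5], [3], [4]], Q = [[1, 4, 5], [2], [3]].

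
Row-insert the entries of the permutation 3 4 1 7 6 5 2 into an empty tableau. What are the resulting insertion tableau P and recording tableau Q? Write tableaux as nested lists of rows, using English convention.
Insert each entry of the permutation into P by Schensted row insertion, recording in Q the position of each new cell.

Insert 3: appended to row 1. P = [[3]].
Insert 4: appended to row 1. P = [[3, 4]].
Insert 1: 1 bumps 3 from row 1; 3 starts row 2. P = [[1, 4], [3]].
Insert 7: appended to row 1. P = [[1, 4, 7], [3]].
Insert 6: 6 bumps 7 from row 1; 7 appends to row 2. P = [[1, 4, 6], [3, 7]].
Insert 5: 5 bumps 6 from row 1; 6 bumps 7 from row 2; 7 starts row 3. P = [[1, 4, 5], [3, 6], [7]].
Insert 2: 2 bumps 4 from row 1; 4 bumps 6 from row 2; 6 bumps 7 from row 3; 7 starts row 4. P = [[1, 2, 5], [3, 4], [6], [7]].

So P = [[1, 2, 5], [3, 4], [6], [7]], Q = [[1, 2, 4], [3, 5], [6], [7]].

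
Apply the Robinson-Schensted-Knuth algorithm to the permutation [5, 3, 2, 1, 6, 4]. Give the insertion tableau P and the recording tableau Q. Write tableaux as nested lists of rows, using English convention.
Insert each entry of the permutation into P by Schensted row insertion, recording in Q the position of each new cell.

Insert 5: appended to row 1. P = [[5]], Q = [[1]].
Insert 3: 3 bumps 5 from row 1; 5 starts row 2. P = [[3], [5]], Q = [[1], [2]].
Insert 2: 2 bumps 3 from row 1; 3 bumps 5 from row 2; 5 starts row 3. P = [[2], [3], [5]], Q = [[1], [2], [3]].
Insert 1: 1 bumps 2 from row 1; 2 bumps 3 from row 2; 3 bumps 5 from row 3; 5 starts row 4. P = [[1], [2], [3], [5]], Q = [[1], [2], [3], [4]].
Insert 6: appended to row 1. P = [[1, 6], [2], [3], [5]], Q = [[1, 5], [2], [3], [4]].
Insert 4: 4 bumps 6 from row 1; 6 appends to row 2. P = [[1, 4], [2, 6], [3], [5]], Q = [[1, 5], [2, 6], [3], [4]].

So P = [[1, 4], [2, 6], [3], [5]], Q = [[1, 5], [2, 6], [3], [4]].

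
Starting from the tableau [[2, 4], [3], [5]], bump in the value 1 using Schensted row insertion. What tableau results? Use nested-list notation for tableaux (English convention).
[[1, 4], [2], [3], [5]]

In row 1, 1 replaces 2 (the leftmost entry greater than 1); 2 is bumped to row 2. In row 2, 2 replaces 3 (the leftmost entry greater than 2); 3 is bumped to row 3. In row 3, 3 replaces 5 (the leftmost entry greater than 3); 5 is bumped to row 4. 5 starts a new row 4. The new tableau is [[1, 4], [2], [3], [5]].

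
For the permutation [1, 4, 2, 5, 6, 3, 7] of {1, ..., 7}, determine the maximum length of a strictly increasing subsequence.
5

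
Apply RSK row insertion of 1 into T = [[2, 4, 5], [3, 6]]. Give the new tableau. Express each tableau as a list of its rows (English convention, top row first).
[[1, 4, 5], [2, 6], [3]]

In row 1, 1 replaces 2 (the leftmost entry greater than 1); 2 is bumped to row 2. In row 2, 2 replaces 3 (the leftmost entry greater than 2); 3 is bumped to row 3. 3 starts a new row 3. The new tableau is [[1, 4, 5], [2, 6], [3]].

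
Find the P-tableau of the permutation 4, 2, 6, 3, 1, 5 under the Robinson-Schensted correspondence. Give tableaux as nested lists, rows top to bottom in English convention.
P = [[1, 3, 5], [2, 6], [4]]

Insert 4: appended to row 1. P = [[4]].
Insert 2: 2 bumps 4 from row 1; 4 starts row 2. P = [[2], [4]].
Insert 6: appended to row 1. P = [[2, 6], [4]].
Insert 3: 3 bumps 6 from row 1; 6 appends to row 2. P = [[2, 3], [4, 6]].
Insert 1: 1 bumps 2 from row 1; 2 bumps 4 from row 2; 4 starts row 3. P = [[1, 3], [2, 6], [4]].
Insert 5: appended to row 1. P = [[1, 3, 5], [2, 6], [4]].

So P = [[1, 3, 5], [2, 6], [4]].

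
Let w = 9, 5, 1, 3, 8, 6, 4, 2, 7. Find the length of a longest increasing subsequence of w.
4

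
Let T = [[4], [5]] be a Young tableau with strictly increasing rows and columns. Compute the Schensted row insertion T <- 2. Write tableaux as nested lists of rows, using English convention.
In row 1, 2 replaces 4 (the leftmost entry greater than 2); 4 is bumped to row 2. In row 2, 4 replaces 5 (the leftmost entry greater than 4); 5 is bumped to row 3. 5 starts a new row 3. The new tableau is [[2], [4], [5]].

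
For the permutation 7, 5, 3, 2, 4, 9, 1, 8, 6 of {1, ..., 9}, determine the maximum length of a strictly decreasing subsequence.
5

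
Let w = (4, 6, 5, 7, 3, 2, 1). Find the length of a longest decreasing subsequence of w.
5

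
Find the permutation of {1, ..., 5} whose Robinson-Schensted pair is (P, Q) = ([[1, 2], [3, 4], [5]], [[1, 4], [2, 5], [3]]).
Reverse RSK: for i = n, n-1, ..., 1, locate i in Q, remove the corresponding corner cell from P, and reverse-bump its entry up through P; the value ejected from row 1 is w(i).

So w = 5 3 1 4 2.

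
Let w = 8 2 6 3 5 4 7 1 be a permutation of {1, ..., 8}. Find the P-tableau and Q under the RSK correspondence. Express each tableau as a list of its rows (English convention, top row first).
Insert each entry of the permutation into P by Schensted row insertion, recording in Q the position of each new cell.

Insert 8: appended to row 1. P = [[8]].
Insert 2: 2 bumps 8 from row 1; 8 starts row 2. P = [[2], [8]].
Insert 6: appended to row 1. P = [[2, 6], [8]].
Insert 3: 3 bumps 6 from row 1; 6 bumps 8 from row 2; 8 starts row 3. P = [[2, 3], [6], [8]].
Insert 5: appended to row 1. P = [[2, 3, 5], [6], [8]].
Insert 4: 4 bumps 5 from row 1; 5 bumps 6 from row 2; 6 bumps 8 from row 3; 8 starts row 4. P = [[2, 3, 4], [5], [6], [8]].
Insert 7: appended to row 1. P = [[2, 3, 4, 7], [5], [6], [8]].
Insert 1: 1 bumps 2 from row 1; 2 bumps 5 from row 2; 5 bumps 6 from row 3; 6 bumps 8 from row 4; 8 starts row 5. P = [[1, 3, 4, 7], [2], [5], [6], [8]].

So P = [[1, 3, 4, 7], [2], [5], [6], [8]], Q = [[1, 3, 5, 7], [2], [4], [6], [8]].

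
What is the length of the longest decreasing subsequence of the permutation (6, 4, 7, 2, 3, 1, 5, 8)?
4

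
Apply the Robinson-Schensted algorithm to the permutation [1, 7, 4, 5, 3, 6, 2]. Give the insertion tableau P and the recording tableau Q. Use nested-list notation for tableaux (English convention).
P = [[1, 2, 5, 6], [3], [4], [7]], Q = [[1, 2, 4, 6], [3], [5], [7]]

Insert each entry of the permutation into P by Schensted row insertion, recording in Q the position of each new cell.

Insert 1: appended to row 1. P = [[1]].
Insert 7: appended to row 1. P = [[1, 7]].
Insert 4: 4 bumps 7 from row 1; 7 starts row 2. P = [[1, 4], [7]].
Insert 5: appended to row 1. P = [[1, 4, 5], [7]].
Insert 3: 3 bumps 4 from row 1; 4 bumps 7 from row 2; 7 starts row 3. P = [[1, 3, 5], [4], [7]].
Insert 6: appended to row 1. P = [[1, 3, 5, 6], [4], [7]].
Insert 2: 2 bumps 3 from row 1; 3 bumps 4 from row 2; 4 bumps 7 from row 3; 7 starts row 4. P = [[1, 2, 5, 6], [3], [4], [7]].

So P = [[1, 2, 5, 6], [3], [4], [7]], Q = [[1, 2, 4, 6], [3], [5], [7]].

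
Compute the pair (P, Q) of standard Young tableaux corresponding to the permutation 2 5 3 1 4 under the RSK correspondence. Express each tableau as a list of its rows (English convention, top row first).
Insert each entry of the permutation into P by Schensted row insertion, recording in Q the position of each new cell.

Insert 2: appended to row 1. P = [[2]].
Insert 5: appended to row 1. P = [[2, 5]].
Insert 3: 3 bumps 5 from row 1; 5 starts row 2. P = [[2, 3], [5]].
Insert 1: 1 bumps 2 from row 1; 2 bumps 5 from row 2; 5 starts row 3. P = [[1, 3], [2], [5]].
Insert 4: appended to row 1. P = [[1, 3, 4], [2], [5]].

So P = [[1, 3, 4], [2], [5]], Q = [[1, 2, 5], [3], [4]].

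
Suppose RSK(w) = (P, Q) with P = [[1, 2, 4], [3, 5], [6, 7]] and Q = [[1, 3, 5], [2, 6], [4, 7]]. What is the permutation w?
Reverse the RSK construction: for i from n down to 1, find the cell of Q containing i, remove the entry at that cell from P, and reverse-bump it up through P; the value ejected from row 1 is w(i).

Step i=7: Q has 7 at row 3, column 2; remove 7 from row 3 of P and reverse-bump: 7 enters row 2 and ejects 5; 5 enters row 1 and ejects 4. So w(7) = 4. P is now [[1, 2, 5], [3, 7], [6]].
Step i=6: Q has 6 at row 2, column 2; remove 7 from row 2 of P and reverse-bump: 7 enters row 1 and ejects 5. So w(6) = 5. P is now [[1, 2, 7], [3], [6]].
Step i=5: Q has 5 at row 1, column 3; remove that cell from P, ejecting 7. So w(5) = 7. P is now [[1, 2], [3], [6]].
Step i=4: Q has 4 at row 3, column 1; remove 6 from row 3 of P and reverse-bump: 6 enters row 2 and ejects 3; 3 enters row 1 and ejects 2. So w(4) = 2. P is now [[1, 3], [6]].
Step i=3: Q has 3 at row 1, column 2; remove that cell from P, ejecting 3. So w(3) = 3. P is now [[1], [6]].
Step i=2: Q has 2 at row 2, column 1; remove 6 from row 2 of P and reverse-bump: 6 enters row 1 and ejects 1. So w(2) = 1. P is now [[6]].
Step i=1: Q has 1 at row 1, column 1; remove that cell from P, ejecting 6. So w(1) = 6. P is now [].

So w = 6 1 3 2 7 5 4.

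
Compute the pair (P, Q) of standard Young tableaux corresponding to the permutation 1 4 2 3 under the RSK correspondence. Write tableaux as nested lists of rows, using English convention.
P = [[1, 2, 3], [4]], Q = [[1, 2, 4], [3]]

Insert each entry of the permutation into P by Schensted row insertion, recording in Q the position of each new cell.

Insert 1: appended to row 1. P = [[1]].
Insert 4: appended to row 1. P = [[1, 4]].
Insert 2: 2 bumps 4 from row 1; 4 starts row 2. P = [[1, 2], [4]].
Insert 3: appended to row 1. P = [[1, 2, 3], [4]].

So P = [[1, 2, 3], [4]], Q = [[1, 2, 4], [3]].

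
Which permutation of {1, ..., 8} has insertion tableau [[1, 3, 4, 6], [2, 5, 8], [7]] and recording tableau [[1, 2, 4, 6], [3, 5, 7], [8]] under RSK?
Reverse the RSK construction: for i from n down to 1, find the cell of Q containing i, remove the entry at that cell from P, and reverse-bump it up through P; the value ejected from row 1 is w(i).

Step i=8: Q has 8 at row 3, column 1; remove 7 from row 3 of P and reverse-bump: 7 enters row 2 and ejects 5; 5 enters row 1 and ejects 4. So w(8) = 4. P is now [[1, 3, 5, 6], [2, 7, 8]].
Step i=7: Q has 7 at row 2, column 3; remove 8 from row 2 of P and reverse-bump: 8 enters row 1 and ejects 6. So w(7) = 6. P is now [[1, 3, 5, 8], [2, 7]].
Step i=6: Q has 6 at row 1, column 4; remove that cell from P, ejecting 8. So w(6) = 8. P is now [[1, 3, 5], [2, 7]].
Step i=5: Q has 5 at row 2, column 2; remove 7 from row 2 of P and reverse-bump: 7 enters row 1 and ejects 5. So w(5) = 5. P is now [[1, 3, 7], [2]].
Step i=4: Q has 4 at row 1, column 3; remove that cell from P, ejecting 7. So w(4) = 7. P is now [[1, 3], [2]].
Step i=3: Q has 3 at row 2, column 1; remove 2 from row 2 of P and reverse-bump: 2 enters row 1 and ejects 1. So w(3) = 1. P is now [[2, 3]].
Step i=2: Q has 2 at row 1, column 2; remove that cell from P, ejecting 3. So w(2) = 3. P is now [[2]].
Step i=1: Q has 1 at row 1, column 1; remove that cell from P, ejecting 2. So w(1) = 2. P is now [].

So w = 2 3 1 7 5 8 6 4.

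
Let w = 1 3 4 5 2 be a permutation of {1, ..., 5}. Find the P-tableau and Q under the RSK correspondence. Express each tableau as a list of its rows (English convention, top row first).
P = [[1, 2, 4, 5], [3]], Q = [[1, 2, 3, 4], [5]]

Insert each entry of the permutation into P by Schensted row insertion, recording in Q the position of each new cell.

Insert 1: appended to row 1. P = [[1]].
Insert 3: appended to row 1. P = [[1, 3]].
Insert 4: appended to row 1. P = [[1, 3, 4]].
Insert 5: appended to row 1. P = [[1, 3, 4, 5]].
Insert 2: 2 bumps 3 from row 1; 3 starts row 2. P = [[1, 2, 4, 5], [3]].

So P = [[1, 2, 4, 5], [3]], Q = [[1, 2, 3, 4], [5]].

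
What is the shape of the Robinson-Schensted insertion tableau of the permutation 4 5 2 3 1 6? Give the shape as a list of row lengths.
Row-insert each entry into an empty tableau.

After inserting 4: P = [[4]].
After inserting 5: P = [[4, 5]].
After inserting 2: P = [[2, 5], [4]].
After inserting 3: P = [[2, 3], [4, 5]].
After inserting 1: P = [[1, 3], [2, 5], [4]].
After inserting 6: P = [[1, 3, 6], [2, 5], [4]].

The final insertion tableau P = [[1, 3, 6], [2, 5], [4]] has shape [3, 2, 1].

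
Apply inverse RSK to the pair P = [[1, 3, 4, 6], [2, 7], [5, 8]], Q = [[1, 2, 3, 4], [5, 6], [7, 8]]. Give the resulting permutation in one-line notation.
Reverse the RSK construction: for i from n down to 1, find the cell of Q containing i, remove the entry at that cell from P, and reverse-bump it up through P; the value ejected from row 1 is w(i).

Step i=8: Q has 8 at row 3, column 2; remove 8 from row 3 of P and reverse-bump: 8 enters row 2 and ejects 7; 7 enters row 1 and ejects 6. So w(8) = 6. P is now [[1, 3, 4, 7], [2, 8], [5]].
Step i=7: Q has 7 at row 3, column 1; remove 5 from row 3 of P and reverse-bump: 5 enters row 2 and ejects 2; 2 enters row 1 and ejects 1. So w(7) = 1. P is now [[2, 3, 4, 7], [5, 8]].
Step i=6: Q has 6 at row 2, column 2; remove 8 from row 2 of P and reverse-bump: 8 enters row 1 and ejects 7. So w(6) = 7. P is now [[2, 3, 4, 8], [5]].
Step i=5: Q has 5 at row 2, column 1; remove 5 from row 2 of P and reverse-bump: 5 enters row 1 and ejects 4. So w(5) = 4. P is now [[2, 3, 5, 8]].
Step i=4: Q has 4 at row 1, column 4; remove that cell from P, ejecting 8. So w(4) = 8. P is now [[2, 3, 5]].
Step i=3: Q has 3 at row 1, column 3; remove that cell from P, ejecting 5. So w(3) = 5. P is now [[2, 3]].
Step i=2: Q has 2 at row 1, column 2; remove that cell from P, ejecting 3. So w(2) = 3. P is now [[2]].
Step i=1: Q has 1 at row 1, column 1; remove that cell from P, ejecting 2. So w(1) = 2. P is now [].

So w = 2 3 5 8 4 7 1 6.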